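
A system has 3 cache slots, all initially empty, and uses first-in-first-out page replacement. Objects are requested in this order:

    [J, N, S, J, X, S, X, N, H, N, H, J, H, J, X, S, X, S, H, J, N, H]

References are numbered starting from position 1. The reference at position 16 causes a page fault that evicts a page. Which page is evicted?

pos 1: J → miss, frames {J}
pos 2: N → miss, frames {J,N}
pos 3: S → miss, frames {J,N,S}
pos 4: J → hit
pos 5: X → miss, evict J, frames {N,S,X}
pos 6: S → hit
pos 7: X → hit
pos 8: N → hit
pos 9: H → miss, evict N, frames {S,X,H}
pos 10: N → miss, evict S, frames {X,H,N}
pos 11: H → hit
pos 12: J → miss, evict X, frames {H,N,J}
pos 13: H → hit
pos 14: J → hit
pos 15: X → miss, evict H, frames {N,J,X}
pos 16: S → miss, evict N, frames {J,X,S}
At position 16, page N is evicted.

N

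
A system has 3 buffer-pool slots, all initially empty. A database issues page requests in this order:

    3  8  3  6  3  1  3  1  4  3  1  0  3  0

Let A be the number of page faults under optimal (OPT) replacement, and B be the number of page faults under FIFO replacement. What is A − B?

-1

Under OPT: F F . F . F . . F . . F . . → 6 faults.
Under FIFO: F F . F . F F . F . . F . . → 7 faults.
A − B = 6 − 7 = -1.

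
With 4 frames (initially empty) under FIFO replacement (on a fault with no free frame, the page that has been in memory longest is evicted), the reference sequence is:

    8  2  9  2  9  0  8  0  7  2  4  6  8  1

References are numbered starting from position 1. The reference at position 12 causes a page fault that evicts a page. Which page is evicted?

9

pos 1: 8 -> miss, frames [8]
pos 2: 2 -> miss, frames [8, 2]
pos 3: 9 -> miss, frames [8, 2, 9]
pos 4: 2 -> hit
pos 5: 9 -> hit
pos 6: 0 -> miss, frames [8, 2, 9, 0]
pos 7: 8 -> hit
pos 8: 0 -> hit
pos 9: 7 -> miss, evict 8, frames [2, 9, 0, 7]
pos 10: 2 -> hit
pos 11: 4 -> miss, evict 2, frames [9, 0, 7, 4]
pos 12: 6 -> miss, evict 9, frames [0, 7, 4, 6]
At position 12, page 9 is evicted.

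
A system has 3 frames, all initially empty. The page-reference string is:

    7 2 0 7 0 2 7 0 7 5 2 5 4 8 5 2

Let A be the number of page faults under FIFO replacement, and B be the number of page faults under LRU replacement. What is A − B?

-1

Under FIFO: F F F . . . . . . F . . F F . F → 7 faults.
Under LRU: F F F . . . . . . F F . F F . F → 8 faults.
A − B = 7 − 8 = -1.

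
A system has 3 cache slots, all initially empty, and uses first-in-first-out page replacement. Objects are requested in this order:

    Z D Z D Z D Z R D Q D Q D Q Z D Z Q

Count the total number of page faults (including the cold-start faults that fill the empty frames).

6

Z -> fault, frames {Z}
D -> fault, frames {Z,D}
Z -> hit
D -> hit
Z -> hit
D -> hit
Z -> hit
R -> fault, frames {Z,D,R}
D -> hit
Q -> fault, evict Z, frames {D,R,Q}
D -> hit
Q -> hit
D -> hit
Q -> hit
Z -> fault, evict D, frames {R,Q,Z}
D -> fault, evict R, frames {Q,Z,D}
Z -> hit
Q -> hit
Page faults: 6.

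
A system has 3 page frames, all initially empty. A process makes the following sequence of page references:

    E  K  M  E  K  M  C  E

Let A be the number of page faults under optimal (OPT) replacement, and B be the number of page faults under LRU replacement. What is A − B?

-1

Under OPT: F F F . . . F . → 4 faults.
Under LRU: F F F . . . F F → 5 faults.
A − B = 4 − 5 = -1.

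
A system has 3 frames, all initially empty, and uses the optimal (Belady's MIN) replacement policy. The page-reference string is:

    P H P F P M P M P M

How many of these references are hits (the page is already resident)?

6

P -> miss, frames {P}
H -> miss, frames {P,H}
P -> hit
F -> miss, frames {P,H,F}
P -> hit
M -> miss, evict F, frames {P,H,M}
P -> hit
M -> hit
P -> hit
M -> hit
Hits: 6.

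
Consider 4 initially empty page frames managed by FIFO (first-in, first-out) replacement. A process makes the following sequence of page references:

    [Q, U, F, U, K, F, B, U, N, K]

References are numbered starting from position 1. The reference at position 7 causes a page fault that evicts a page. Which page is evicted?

Q

pos 1: Q -> miss, frames {Q}
pos 2: U -> miss, frames {Q,U}
pos 3: F -> miss, frames {Q,U,F}
pos 4: U -> hit
pos 5: K -> miss, frames {Q,U,F,K}
pos 6: F -> hit
pos 7: B -> miss, evict Q, frames {U,F,K,B}
At position 7, page Q is evicted.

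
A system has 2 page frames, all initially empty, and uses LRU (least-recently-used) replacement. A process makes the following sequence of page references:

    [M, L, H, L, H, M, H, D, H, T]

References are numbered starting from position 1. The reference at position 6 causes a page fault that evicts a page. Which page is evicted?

pos 1: M -> miss, frames [M]
pos 2: L -> miss, frames [M, L]
pos 3: H -> miss, evict M, frames [L, H]
pos 4: L -> hit
pos 5: H -> hit
pos 6: M -> miss, evict L, frames [H, M]
At position 6, page L is evicted.

L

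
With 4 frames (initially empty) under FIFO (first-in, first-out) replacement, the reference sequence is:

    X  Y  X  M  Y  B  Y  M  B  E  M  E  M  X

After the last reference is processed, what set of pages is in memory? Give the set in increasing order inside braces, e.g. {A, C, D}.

X -> fault, frames [X]
Y -> fault, frames [X, Y]
X -> hit
M -> fault, frames [X, Y, M]
Y -> hit
B -> fault, frames [X, Y, M, B]
Y -> hit
M -> hit
B -> hit
E -> fault, evict X, frames [Y, M, B, E]
M -> hit
E -> hit
M -> hit
X -> fault, evict Y, frames [M, B, E, X]

{B, E, M, X}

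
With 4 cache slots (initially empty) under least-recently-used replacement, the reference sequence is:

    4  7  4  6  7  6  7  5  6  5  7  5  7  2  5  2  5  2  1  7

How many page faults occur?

4: miss, frames [4]
7: miss, frames [4, 7]
4: hit
6: miss, frames [7, 4, 6]
7: hit
6: hit
7: hit
5: miss, frames [4, 6, 7, 5]
6: hit
5: hit
7: hit
5: hit
7: hit
2: miss, evict 4, frames [6, 5, 7, 2]
5: hit
2: hit
5: hit
2: hit
1: miss, evict 6, frames [7, 5, 2, 1]
7: hit
Page faults: 6.

6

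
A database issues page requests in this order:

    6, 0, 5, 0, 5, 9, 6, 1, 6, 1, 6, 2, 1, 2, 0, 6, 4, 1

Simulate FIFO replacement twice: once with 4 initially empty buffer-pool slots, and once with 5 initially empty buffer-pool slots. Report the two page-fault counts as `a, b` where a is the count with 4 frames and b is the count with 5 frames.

10, 8

4 frames: F F F . . F . F F . . F . . F . F F → 10 faults.
5 frames: F F F . . F . F . . . F . . . F F . → 8 faults.
8 < 10: adding a frame reduced faults, as is typical.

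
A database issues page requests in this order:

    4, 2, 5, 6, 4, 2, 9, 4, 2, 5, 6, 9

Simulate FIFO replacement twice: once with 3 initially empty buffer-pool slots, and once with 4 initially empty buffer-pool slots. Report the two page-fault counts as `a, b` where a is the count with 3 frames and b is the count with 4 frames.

3 frames: F F F F F F F . . F F . → 9 faults.
4 frames: F F F F . . F F F F F F → 10 faults.
10 > 9: adding a frame increased faults — Belady's anomaly.

9, 10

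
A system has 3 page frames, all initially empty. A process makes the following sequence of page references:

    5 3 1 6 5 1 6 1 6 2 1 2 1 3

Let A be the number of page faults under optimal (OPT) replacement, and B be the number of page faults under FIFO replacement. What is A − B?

Under OPT: F F F F . . . . . F . . . F → 6 faults.
Under FIFO: F F F F F . . . . F F . . F → 8 faults.
A − B = 6 − 8 = -2.

-2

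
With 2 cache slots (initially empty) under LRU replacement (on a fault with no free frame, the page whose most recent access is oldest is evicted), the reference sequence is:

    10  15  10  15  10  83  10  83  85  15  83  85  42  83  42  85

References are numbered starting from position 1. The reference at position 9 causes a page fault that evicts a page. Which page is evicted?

pos 1: 10 -> miss, frames [10]
pos 2: 15 -> miss, frames [10, 15]
pos 3: 10 -> hit
pos 4: 15 -> hit
pos 5: 10 -> hit
pos 6: 83 -> miss, evict 15, frames [10, 83]
pos 7: 10 -> hit
pos 8: 83 -> hit
pos 9: 85 -> miss, evict 10, frames [83, 85]
At position 9, page 10 is evicted.

10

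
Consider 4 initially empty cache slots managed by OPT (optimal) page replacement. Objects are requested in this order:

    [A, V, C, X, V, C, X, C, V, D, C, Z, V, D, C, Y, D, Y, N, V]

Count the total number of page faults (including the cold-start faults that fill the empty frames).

A -> miss, frames (A)
V -> miss, frames (A V)
C -> miss, frames (A V C)
X -> miss, frames (A V C X)
V -> hit
C -> hit
X -> hit
C -> hit
V -> hit
D -> miss, evict X, frames (A V C D)
C -> hit
Z -> miss, evict A, frames (V C D Z)
V -> hit
D -> hit
C -> hit
Y -> miss, evict Z, frames (V C D Y)
D -> hit
Y -> hit
N -> miss, evict Y, frames (V C D N)
V -> hit
Page faults: 8.

8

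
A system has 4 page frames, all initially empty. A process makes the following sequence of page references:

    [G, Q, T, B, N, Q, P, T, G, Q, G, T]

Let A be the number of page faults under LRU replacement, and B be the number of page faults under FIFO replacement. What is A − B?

Under LRU: F F F F F . F F F . . . → 8 faults.
Under FIFO: F F F F F . F . F F . F → 9 faults.
A − B = 8 − 9 = -1.

-1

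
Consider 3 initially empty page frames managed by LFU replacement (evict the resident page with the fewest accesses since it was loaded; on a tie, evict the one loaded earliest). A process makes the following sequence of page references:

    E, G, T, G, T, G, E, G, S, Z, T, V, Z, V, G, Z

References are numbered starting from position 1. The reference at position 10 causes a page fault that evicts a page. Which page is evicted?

pos 1: E: fault, frames {E}
pos 2: G: fault, frames {E,G}
pos 3: T: fault, frames {E,G,T}
pos 4: G: hit
pos 5: T: hit
pos 6: G: hit
pos 7: E: hit
pos 8: G: hit
pos 9: S: fault, evict E, frames {G,T,S}
pos 10: Z: fault, evict S, frames {G,T,Z}
At position 10, page S is evicted.

S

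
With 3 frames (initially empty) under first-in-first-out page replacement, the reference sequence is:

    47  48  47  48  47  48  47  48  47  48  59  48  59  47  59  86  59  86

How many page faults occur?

47: miss, frames (47)
48: miss, frames (47 48)
47: hit
48: hit
47: hit
48: hit
47: hit
48: hit
47: hit
48: hit
59: miss, frames (47 48 59)
48: hit
59: hit
47: hit
59: hit
86: miss, evict 47, frames (48 59 86)
59: hit
86: hit
Page faults: 4.

4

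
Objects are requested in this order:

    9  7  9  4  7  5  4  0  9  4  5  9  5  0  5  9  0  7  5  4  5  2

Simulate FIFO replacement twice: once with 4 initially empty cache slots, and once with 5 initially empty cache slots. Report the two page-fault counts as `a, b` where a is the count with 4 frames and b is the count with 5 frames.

4 frames: F F . F . F . F F . . . . . . . . F . F F F → 10 faults.
5 frames: F F . F . F . F . . . . . . . . . . . . . F → 6 faults.
6 < 10: adding a frame reduced faults, as is typical.

10, 6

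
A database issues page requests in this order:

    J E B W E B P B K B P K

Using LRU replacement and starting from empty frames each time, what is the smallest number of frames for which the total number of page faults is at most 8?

f=1: 12 faults
f=2: 10 faults
f=3: 6 faults
f=4: 6 faults
f=5: 6 faults
f=6: 6 faults
Smallest f with faults ≤ 8 is 3.

3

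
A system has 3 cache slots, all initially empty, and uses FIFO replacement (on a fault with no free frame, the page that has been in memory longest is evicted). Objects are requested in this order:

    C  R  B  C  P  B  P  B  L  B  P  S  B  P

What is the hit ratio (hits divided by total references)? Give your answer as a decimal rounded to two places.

C → miss, frames {C}
R → miss, frames {C,R}
B → miss, frames {C,R,B}
C → hit
P → miss, evict C, frames {R,B,P}
B → hit
P → hit
B → hit
L → miss, evict R, frames {B,P,L}
B → hit
P → hit
S → miss, evict B, frames {P,L,S}
B → miss, evict P, frames {L,S,B}
P → miss, evict L, frames {S,B,P}
Hits: 6 of 14 references → 6/14 = 0.4286.

0.43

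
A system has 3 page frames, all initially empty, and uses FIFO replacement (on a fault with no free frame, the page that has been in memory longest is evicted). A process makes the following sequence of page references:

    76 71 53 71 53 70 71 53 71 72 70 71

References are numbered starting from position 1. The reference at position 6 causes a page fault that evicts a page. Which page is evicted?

76

pos 1: 76: fault, frames (76)
pos 2: 71: fault, frames (76 71)
pos 3: 53: fault, frames (76 71 53)
pos 4: 71: hit
pos 5: 53: hit
pos 6: 70: fault, evict 76, frames (71 53 70)
At position 6, page 76 is evicted.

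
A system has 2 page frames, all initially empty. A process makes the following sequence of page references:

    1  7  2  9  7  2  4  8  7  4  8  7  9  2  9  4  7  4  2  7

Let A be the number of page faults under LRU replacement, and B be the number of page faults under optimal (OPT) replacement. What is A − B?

4

Under LRU: F F F F F F F F F F F F F F . F F . F F → 18 faults.
Under OPT: F F F F . F F F . F . F F F . F F . F . → 14 faults.
A − B = 18 − 14 = 4.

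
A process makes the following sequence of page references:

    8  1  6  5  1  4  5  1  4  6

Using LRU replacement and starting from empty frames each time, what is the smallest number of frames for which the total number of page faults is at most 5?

f=1: 10 faults
f=2: 10 faults
f=3: 6 faults
f=4: 5 faults
f=5: 5 faults
Smallest f with faults ≤ 5 is 4.

4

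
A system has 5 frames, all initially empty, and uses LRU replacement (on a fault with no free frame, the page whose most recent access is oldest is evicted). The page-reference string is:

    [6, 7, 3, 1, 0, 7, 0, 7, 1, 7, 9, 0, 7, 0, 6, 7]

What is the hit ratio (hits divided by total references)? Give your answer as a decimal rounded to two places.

0.56

6 → fault, frames (6)
7 → fault, frames (6 7)
3 → fault, frames (6 7 3)
1 → fault, frames (6 7 3 1)
0 → fault, frames (6 7 3 1 0)
7 → hit
0 → hit
7 → hit
1 → hit
7 → hit
9 → fault, evict 6, frames (3 0 1 7 9)
0 → hit
7 → hit
0 → hit
6 → fault, evict 3, frames (1 9 7 0 6)
7 → hit
Hits: 9 of 16 references → 9/16 = 0.5625.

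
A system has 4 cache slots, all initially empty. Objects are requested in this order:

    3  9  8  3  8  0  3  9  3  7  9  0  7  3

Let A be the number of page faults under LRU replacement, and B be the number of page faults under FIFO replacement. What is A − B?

-1

Under LRU: F F F . . F . . . F . . . . → 5 faults.
Under FIFO: F F F . . F . . . F . . . F → 6 faults.
A − B = 5 − 6 = -1.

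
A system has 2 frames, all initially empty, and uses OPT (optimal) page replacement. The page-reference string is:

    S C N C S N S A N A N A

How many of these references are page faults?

S -> miss, frames {S}
C -> miss, frames {S,C}
N -> miss, evict S, frames {C,N}
C -> hit
S -> miss, evict C, frames {N,S}
N -> hit
S -> hit
A -> miss, evict S, frames {N,A}
N -> hit
A -> hit
N -> hit
A -> hit
Page faults: 5.

5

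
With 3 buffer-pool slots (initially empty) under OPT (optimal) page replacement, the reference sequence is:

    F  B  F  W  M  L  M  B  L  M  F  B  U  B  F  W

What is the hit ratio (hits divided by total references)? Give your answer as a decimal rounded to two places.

0.50

F: miss, frames {F}
B: miss, frames {F,B}
F: hit
W: miss, frames {F,B,W}
M: miss, evict W, frames {F,B,M}
L: miss, evict F, frames {B,M,L}
M: hit
B: hit
L: hit
M: hit
F: miss, evict L, frames {B,M,F}
B: hit
U: miss, evict M, frames {B,F,U}
B: hit
F: hit
W: miss, evict U, frames {B,F,W}
Hits: 8 of 16 references → 8/16 = 0.5000.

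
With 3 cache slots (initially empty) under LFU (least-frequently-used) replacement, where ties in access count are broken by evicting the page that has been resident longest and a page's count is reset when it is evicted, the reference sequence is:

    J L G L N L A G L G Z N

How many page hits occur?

J: fault, frames [J]
L: fault, frames [J, L]
G: fault, frames [J, L, G]
L: hit
N: fault, evict J, frames [L, G, N]
L: hit
A: fault, evict G, frames [L, N, A]
G: fault, evict N, frames [L, A, G]
L: hit
G: hit
Z: fault, evict A, frames [L, G, Z]
N: fault, evict Z, frames [L, G, N]
Hits: 4.

4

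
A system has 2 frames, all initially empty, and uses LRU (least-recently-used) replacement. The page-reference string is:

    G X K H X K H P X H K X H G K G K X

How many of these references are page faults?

G -> miss, frames [G]
X -> miss, frames [G, X]
K -> miss, evict G, frames [X, K]
H -> miss, evict X, frames [K, H]
X -> miss, evict K, frames [H, X]
K -> miss, evict H, frames [X, K]
H -> miss, evict X, frames [K, H]
P -> miss, evict K, frames [H, P]
X -> miss, evict H, frames [P, X]
H -> miss, evict P, frames [X, H]
K -> miss, evict X, frames [H, K]
X -> miss, evict H, frames [K, X]
H -> miss, evict K, frames [X, H]
G -> miss, evict X, frames [H, G]
K -> miss, evict H, frames [G, K]
G -> hit
K -> hit
X -> miss, evict G, frames [K, X]
Page faults: 16.

16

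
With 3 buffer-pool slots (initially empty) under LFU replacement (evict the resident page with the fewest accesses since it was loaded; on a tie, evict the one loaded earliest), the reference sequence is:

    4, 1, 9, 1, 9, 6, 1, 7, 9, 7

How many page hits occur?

5

4 → fault, frames [4]
1 → fault, frames [4, 1]
9 → fault, frames [4, 1, 9]
1 → hit
9 → hit
6 → fault, evict 4, frames [1, 9, 6]
1 → hit
7 → fault, evict 6, frames [1, 9, 7]
9 → hit
7 → hit
Hits: 5.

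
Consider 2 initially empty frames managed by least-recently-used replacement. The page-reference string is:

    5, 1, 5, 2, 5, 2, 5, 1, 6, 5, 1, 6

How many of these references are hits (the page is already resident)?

5: fault, frames [5]
1: fault, frames [5, 1]
5: hit
2: fault, evict 1, frames [5, 2]
5: hit
2: hit
5: hit
1: fault, evict 2, frames [5, 1]
6: fault, evict 5, frames [1, 6]
5: fault, evict 1, frames [6, 5]
1: fault, evict 6, frames [5, 1]
6: fault, evict 5, frames [1, 6]
Hits: 4.

4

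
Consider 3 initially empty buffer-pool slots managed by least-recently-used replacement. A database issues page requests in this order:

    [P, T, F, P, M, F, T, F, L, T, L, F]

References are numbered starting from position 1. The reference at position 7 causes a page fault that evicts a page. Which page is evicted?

P

pos 1: P: miss, frames [P]
pos 2: T: miss, frames [P, T]
pos 3: F: miss, frames [P, T, F]
pos 4: P: hit
pos 5: M: miss, evict T, frames [F, P, M]
pos 6: F: hit
pos 7: T: miss, evict P, frames [M, F, T]
At position 7, page P is evicted.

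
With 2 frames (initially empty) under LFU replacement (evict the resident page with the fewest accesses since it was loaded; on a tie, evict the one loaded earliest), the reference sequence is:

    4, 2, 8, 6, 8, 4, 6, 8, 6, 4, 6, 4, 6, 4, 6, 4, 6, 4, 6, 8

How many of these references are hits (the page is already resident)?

4: fault, frames [4]
2: fault, frames [4, 2]
8: fault, evict 4, frames [2, 8]
6: fault, evict 2, frames [8, 6]
8: hit
4: fault, evict 6, frames [8, 4]
6: fault, evict 4, frames [8, 6]
8: hit
6: hit
4: fault, evict 6, frames [8, 4]
6: fault, evict 4, frames [8, 6]
4: fault, evict 6, frames [8, 4]
6: fault, evict 4, frames [8, 6]
4: fault, evict 6, frames [8, 4]
6: fault, evict 4, frames [8, 6]
4: fault, evict 6, frames [8, 4]
6: fault, evict 4, frames [8, 6]
4: fault, evict 6, frames [8, 4]
6: fault, evict 4, frames [8, 6]
8: hit
Hits: 4.

4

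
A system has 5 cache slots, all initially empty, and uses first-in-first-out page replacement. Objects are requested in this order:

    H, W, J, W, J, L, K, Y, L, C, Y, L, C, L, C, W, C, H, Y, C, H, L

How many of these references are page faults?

10

H: fault, frames [H]
W: fault, frames [H, W]
J: fault, frames [H, W, J]
W: hit
J: hit
L: fault, frames [H, W, J, L]
K: fault, frames [H, W, J, L, K]
Y: fault, evict H, frames [W, J, L, K, Y]
L: hit
C: fault, evict W, frames [J, L, K, Y, C]
Y: hit
L: hit
C: hit
L: hit
C: hit
W: fault, evict J, frames [L, K, Y, C, W]
C: hit
H: fault, evict L, frames [K, Y, C, W, H]
Y: hit
C: hit
H: hit
L: fault, evict K, frames [Y, C, W, H, L]
Page faults: 10.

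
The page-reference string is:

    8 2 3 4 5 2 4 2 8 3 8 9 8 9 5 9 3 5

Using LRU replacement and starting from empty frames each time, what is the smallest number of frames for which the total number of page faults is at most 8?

5

f=1: 18 faults
f=2: 13 faults
f=3: 11 faults
f=4: 9 faults
f=5: 7 faults
f=6: 6 faults
Smallest f with faults ≤ 8 is 5.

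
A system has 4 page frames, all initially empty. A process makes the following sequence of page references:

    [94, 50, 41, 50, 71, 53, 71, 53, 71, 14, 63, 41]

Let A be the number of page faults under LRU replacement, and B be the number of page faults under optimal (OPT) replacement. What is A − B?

Under LRU: F F F . F F . . . F F F → 8 faults.
Under OPT: F F F . F F . . . F F . → 7 faults.
A − B = 8 − 7 = 1.

1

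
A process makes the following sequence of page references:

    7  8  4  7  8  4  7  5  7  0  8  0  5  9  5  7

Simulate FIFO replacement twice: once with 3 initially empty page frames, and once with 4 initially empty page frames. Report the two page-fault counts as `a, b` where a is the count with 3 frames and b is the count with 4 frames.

10, 7

3 frames: F F F . . . . F F F F . F F . F → 10 faults.
4 frames: F F F . . . . F . F . . . F . F → 7 faults.
7 < 10: adding a frame reduced faults, as is typical.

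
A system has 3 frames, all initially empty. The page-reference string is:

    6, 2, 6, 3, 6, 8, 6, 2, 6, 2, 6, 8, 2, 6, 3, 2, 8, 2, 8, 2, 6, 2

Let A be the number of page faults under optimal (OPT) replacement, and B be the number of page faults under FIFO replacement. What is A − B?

Under OPT: F F . F . F . . . . . . . . F . . . . . F . → 6 faults.
Under FIFO: F F . F . F F F . . . . . . F . F . . . F F → 10 faults.
A − B = 6 − 10 = -4.

-4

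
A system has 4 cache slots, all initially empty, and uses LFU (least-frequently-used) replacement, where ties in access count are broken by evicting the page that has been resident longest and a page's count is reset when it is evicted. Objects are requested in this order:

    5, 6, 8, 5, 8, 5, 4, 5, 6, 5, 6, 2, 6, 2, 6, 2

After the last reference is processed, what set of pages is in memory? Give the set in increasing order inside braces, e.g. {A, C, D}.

{2, 5, 6, 8}

5: miss, frames [5]
6: miss, frames [5, 6]
8: miss, frames [5, 6, 8]
5: hit
8: hit
5: hit
4: miss, frames [5, 6, 8, 4]
5: hit
6: hit
5: hit
6: hit
2: miss, evict 4, frames [5, 6, 8, 2]
6: hit
2: hit
6: hit
2: hit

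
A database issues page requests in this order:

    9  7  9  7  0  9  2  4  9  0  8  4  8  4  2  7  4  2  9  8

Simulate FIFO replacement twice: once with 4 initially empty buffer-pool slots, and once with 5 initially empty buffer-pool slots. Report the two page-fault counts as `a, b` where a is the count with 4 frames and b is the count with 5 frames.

9, 7

4 frames: F F . . F . F F F . F . . . . F . F . . → 9 faults.
5 frames: F F . . F . F F . . F . . . . . . . F . → 7 faults.
7 < 9: adding a frame reduced faults, as is typical.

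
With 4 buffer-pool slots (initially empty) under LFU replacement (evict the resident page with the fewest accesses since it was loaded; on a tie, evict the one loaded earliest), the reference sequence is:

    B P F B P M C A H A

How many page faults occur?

B: miss, frames [B]
P: miss, frames [B, P]
F: miss, frames [B, P, F]
B: hit
P: hit
M: miss, frames [B, P, F, M]
C: miss, evict F, frames [B, P, M, C]
A: miss, evict M, frames [B, P, C, A]
H: miss, evict C, frames [B, P, A, H]
A: hit
Page faults: 7.

7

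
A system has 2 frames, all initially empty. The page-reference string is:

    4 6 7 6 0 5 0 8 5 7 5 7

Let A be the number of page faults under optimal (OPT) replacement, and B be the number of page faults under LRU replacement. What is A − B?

Under OPT: F F F . F F . F . F . . → 7 faults.
Under LRU: F F F . F F . F F F . . → 8 faults.
A − B = 7 − 8 = -1.

-1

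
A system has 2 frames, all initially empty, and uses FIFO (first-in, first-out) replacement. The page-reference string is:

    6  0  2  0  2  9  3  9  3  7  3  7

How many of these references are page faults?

6: miss, frames (6)
0: miss, frames (6 0)
2: miss, evict 6, frames (0 2)
0: hit
2: hit
9: miss, evict 0, frames (2 9)
3: miss, evict 2, frames (9 3)
9: hit
3: hit
7: miss, evict 9, frames (3 7)
3: hit
7: hit
Page faults: 6.

6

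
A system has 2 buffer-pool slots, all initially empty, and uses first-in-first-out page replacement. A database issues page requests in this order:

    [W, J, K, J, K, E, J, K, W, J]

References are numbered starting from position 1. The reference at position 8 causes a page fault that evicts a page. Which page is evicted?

E

pos 1: W → fault, frames (W)
pos 2: J → fault, frames (W J)
pos 3: K → fault, evict W, frames (J K)
pos 4: J → hit
pos 5: K → hit
pos 6: E → fault, evict J, frames (K E)
pos 7: J → fault, evict K, frames (E J)
pos 8: K → fault, evict E, frames (J K)
At position 8, page E is evicted.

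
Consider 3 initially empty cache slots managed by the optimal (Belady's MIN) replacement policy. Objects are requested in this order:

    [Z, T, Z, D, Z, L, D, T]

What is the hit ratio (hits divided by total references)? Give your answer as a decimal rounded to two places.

Z → fault, frames (Z)
T → fault, frames (Z T)
Z → hit
D → fault, frames (Z T D)
Z → hit
L → fault, evict Z, frames (T D L)
D → hit
T → hit
Hits: 4 of 8 references → 4/8 = 0.5000.

0.50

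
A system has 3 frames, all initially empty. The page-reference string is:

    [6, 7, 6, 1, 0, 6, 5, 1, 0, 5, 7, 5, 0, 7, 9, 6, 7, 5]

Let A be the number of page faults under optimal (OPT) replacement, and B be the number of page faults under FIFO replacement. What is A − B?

-6

Under OPT: F F . F F . F . . . F . . . F F . . → 8 faults.
Under FIFO: F F . F F F F F F . F F . . F F F F → 14 faults.
A − B = 8 − 14 = -6.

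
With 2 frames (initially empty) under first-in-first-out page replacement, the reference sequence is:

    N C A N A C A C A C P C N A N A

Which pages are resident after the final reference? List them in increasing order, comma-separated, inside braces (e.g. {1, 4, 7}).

N → fault, frames (N)
C → fault, frames (N C)
A → fault, evict N, frames (C A)
N → fault, evict C, frames (A N)
A → hit
C → fault, evict A, frames (N C)
A → fault, evict N, frames (C A)
C → hit
A → hit
C → hit
P → fault, evict C, frames (A P)
C → fault, evict A, frames (P C)
N → fault, evict P, frames (C N)
A → fault, evict C, frames (N A)
N → hit
A → hit

{A, N}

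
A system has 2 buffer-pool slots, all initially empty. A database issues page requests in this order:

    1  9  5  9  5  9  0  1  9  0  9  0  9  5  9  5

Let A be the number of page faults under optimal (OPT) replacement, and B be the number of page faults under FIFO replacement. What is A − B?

-2

Under OPT: F F F . . . F F . F . . . F . . → 7 faults.
Under FIFO: F F F . . . F F F F . . . F F . → 9 faults.
A − B = 7 − 9 = -2.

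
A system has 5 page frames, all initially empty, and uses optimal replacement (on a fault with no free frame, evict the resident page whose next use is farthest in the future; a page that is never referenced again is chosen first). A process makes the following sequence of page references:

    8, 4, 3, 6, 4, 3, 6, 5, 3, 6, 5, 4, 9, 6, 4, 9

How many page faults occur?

8 → fault, frames [8]
4 → fault, frames [8, 4]
3 → fault, frames [8, 4, 3]
6 → fault, frames [8, 4, 3, 6]
4 → hit
3 → hit
6 → hit
5 → fault, frames [8, 4, 3, 6, 5]
3 → hit
6 → hit
5 → hit
4 → hit
9 → fault, evict 5, frames [8, 4, 3, 6, 9]
6 → hit
4 → hit
9 → hit
Page faults: 6.

6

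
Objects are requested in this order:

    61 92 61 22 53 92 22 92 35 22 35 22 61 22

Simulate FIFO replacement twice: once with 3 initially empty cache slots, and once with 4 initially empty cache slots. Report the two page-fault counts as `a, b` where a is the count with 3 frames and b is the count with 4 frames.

7, 6

3 frames: F F . F F . . . F . . . F F → 7 faults.
4 frames: F F . F F . . . F . . . F . → 6 faults.
6 < 7: adding a frame reduced faults, as is typical.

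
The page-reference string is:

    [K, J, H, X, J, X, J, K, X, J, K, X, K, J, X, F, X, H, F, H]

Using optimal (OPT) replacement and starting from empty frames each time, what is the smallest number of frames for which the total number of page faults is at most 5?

f=1: 20 faults
f=2: 10 faults
f=3: 6 faults
f=4: 5 faults
f=5: 5 faults
Smallest f with faults ≤ 5 is 4.

4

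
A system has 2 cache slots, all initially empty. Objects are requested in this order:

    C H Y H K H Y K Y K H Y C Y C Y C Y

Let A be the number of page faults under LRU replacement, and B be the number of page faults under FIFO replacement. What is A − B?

-1

Under LRU: F F F . F . F F . . F F F . . . . . → 9 faults.
Under FIFO: F F F . F F F F . . F F F . . . . . → 10 faults.
A − B = 9 − 10 = -1.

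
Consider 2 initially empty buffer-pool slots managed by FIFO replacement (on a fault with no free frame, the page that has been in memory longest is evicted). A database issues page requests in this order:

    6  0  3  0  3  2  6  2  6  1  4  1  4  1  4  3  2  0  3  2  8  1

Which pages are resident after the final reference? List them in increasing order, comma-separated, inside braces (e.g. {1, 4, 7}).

6: fault, frames {6}
0: fault, frames {6,0}
3: fault, evict 6, frames {0,3}
0: hit
3: hit
2: fault, evict 0, frames {3,2}
6: fault, evict 3, frames {2,6}
2: hit
6: hit
1: fault, evict 2, frames {6,1}
4: fault, evict 6, frames {1,4}
1: hit
4: hit
1: hit
4: hit
3: fault, evict 1, frames {4,3}
2: fault, evict 4, frames {3,2}
0: fault, evict 3, frames {2,0}
3: fault, evict 2, frames {0,3}
2: fault, evict 0, frames {3,2}
8: fault, evict 3, frames {2,8}
1: fault, evict 2, frames {8,1}

{1, 8}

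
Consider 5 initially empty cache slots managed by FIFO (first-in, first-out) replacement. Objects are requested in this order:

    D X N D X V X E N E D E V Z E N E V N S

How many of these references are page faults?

7

D: miss, frames (D)
X: miss, frames (D X)
N: miss, frames (D X N)
D: hit
X: hit
V: miss, frames (D X N V)
X: hit
E: miss, frames (D X N V E)
N: hit
E: hit
D: hit
E: hit
V: hit
Z: miss, evict D, frames (X N V E Z)
E: hit
N: hit
E: hit
V: hit
N: hit
S: miss, evict X, frames (N V E Z S)
Page faults: 7.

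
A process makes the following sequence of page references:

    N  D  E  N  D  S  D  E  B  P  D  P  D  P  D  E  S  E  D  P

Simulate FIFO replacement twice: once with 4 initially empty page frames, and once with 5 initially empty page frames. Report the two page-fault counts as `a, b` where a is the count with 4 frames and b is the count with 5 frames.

4 frames: F F F . . F . . F F F . . . . F F . . . → 9 faults.
5 frames: F F F . . F . . F F . . . . . . . . . . → 6 faults.
6 < 9: adding a frame reduced faults, as is typical.

9, 6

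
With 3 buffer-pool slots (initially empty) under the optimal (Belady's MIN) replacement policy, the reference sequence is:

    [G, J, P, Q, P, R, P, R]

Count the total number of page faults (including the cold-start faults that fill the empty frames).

5

G -> miss, frames {G}
J -> miss, frames {G,J}
P -> miss, frames {G,J,P}
Q -> miss, evict J, frames {G,P,Q}
P -> hit
R -> miss, evict Q, frames {G,P,R}
P -> hit
R -> hit
Page faults: 5.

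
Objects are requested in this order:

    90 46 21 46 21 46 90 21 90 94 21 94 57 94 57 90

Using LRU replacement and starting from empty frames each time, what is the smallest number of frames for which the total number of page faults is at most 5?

4

f=1: 16 faults
f=2: 9 faults
f=3: 6 faults
f=4: 5 faults
f=5: 5 faults
Smallest f with faults ≤ 5 is 4.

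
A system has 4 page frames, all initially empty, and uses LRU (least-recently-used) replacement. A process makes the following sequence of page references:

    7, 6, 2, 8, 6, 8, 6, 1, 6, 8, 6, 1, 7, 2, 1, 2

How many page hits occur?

7 → miss, frames {7}
6 → miss, frames {7,6}
2 → miss, frames {7,6,2}
8 → miss, frames {7,6,2,8}
6 → hit
8 → hit
6 → hit
1 → miss, evict 7, frames {2,8,6,1}
6 → hit
8 → hit
6 → hit
1 → hit
7 → miss, evict 2, frames {8,6,1,7}
2 → miss, evict 8, frames {6,1,7,2}
1 → hit
2 → hit
Hits: 9.

9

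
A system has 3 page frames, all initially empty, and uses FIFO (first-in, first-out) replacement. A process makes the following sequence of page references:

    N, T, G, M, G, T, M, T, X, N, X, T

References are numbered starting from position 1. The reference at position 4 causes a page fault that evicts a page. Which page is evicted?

N

pos 1: N -> miss, frames [N]
pos 2: T -> miss, frames [N, T]
pos 3: G -> miss, frames [N, T, G]
pos 4: M -> miss, evict N, frames [T, G, M]
At position 4, page N is evicted.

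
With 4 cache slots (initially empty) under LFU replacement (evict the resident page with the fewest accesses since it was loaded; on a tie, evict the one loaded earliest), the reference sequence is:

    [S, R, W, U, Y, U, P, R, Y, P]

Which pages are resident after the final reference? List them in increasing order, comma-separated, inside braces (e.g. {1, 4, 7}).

S -> fault, frames [S]
R -> fault, frames [S, R]
W -> fault, frames [S, R, W]
U -> fault, frames [S, R, W, U]
Y -> fault, evict S, frames [R, W, U, Y]
U -> hit
P -> fault, evict R, frames [W, U, Y, P]
R -> fault, evict W, frames [U, Y, P, R]
Y -> hit
P -> hit

{P, R, U, Y}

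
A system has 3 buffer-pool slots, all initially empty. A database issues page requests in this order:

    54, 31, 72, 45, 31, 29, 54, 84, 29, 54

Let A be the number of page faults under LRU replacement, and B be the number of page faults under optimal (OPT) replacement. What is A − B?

1

Under LRU: F F F F . F F F . . → 7 faults.
Under OPT: F F F F . F . F . . → 6 faults.
A − B = 7 − 6 = 1.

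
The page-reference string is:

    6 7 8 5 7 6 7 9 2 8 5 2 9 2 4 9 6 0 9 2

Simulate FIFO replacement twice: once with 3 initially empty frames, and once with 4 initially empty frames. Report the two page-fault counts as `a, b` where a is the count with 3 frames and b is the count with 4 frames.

3 frames: F F F F . F F F F F F . F F F . F F F F → 17 faults.
4 frames: F F F F . . . F F . . . . . F . F F F F → 11 faults.
11 < 17: adding a frame reduced faults, as is typical.

17, 11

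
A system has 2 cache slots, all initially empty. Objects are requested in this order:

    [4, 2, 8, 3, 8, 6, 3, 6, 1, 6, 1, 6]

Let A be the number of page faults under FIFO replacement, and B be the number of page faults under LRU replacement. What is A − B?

-1

Under FIFO: F F F F . F . . F . . . → 6 faults.
Under LRU: F F F F . F F . F . . . → 7 faults.
A − B = 6 − 7 = -1.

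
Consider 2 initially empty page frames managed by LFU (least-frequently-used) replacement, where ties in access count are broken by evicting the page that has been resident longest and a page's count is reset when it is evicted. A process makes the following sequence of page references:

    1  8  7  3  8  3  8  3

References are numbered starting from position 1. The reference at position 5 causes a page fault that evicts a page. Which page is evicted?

pos 1: 1 → miss, frames (1)
pos 2: 8 → miss, frames (1 8)
pos 3: 7 → miss, evict 1, frames (8 7)
pos 4: 3 → miss, evict 8, frames (7 3)
pos 5: 8 → miss, evict 7, frames (3 8)
At position 5, page 7 is evicted.

7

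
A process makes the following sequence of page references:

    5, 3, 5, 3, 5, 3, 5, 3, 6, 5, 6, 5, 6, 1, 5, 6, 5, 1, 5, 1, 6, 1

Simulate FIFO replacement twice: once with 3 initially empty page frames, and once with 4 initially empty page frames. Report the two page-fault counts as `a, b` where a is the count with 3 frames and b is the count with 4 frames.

5, 4

3 frames: F F . . . . . . F . . . . F F . . . . . . . → 5 faults.
4 frames: F F . . . . . . F . . . . F . . . . . . . . → 4 faults.
4 < 5: adding a frame reduced faults, as is typical.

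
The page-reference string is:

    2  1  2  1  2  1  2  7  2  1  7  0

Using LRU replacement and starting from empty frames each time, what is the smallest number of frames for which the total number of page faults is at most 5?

3

f=1: 12 faults
f=2: 6 faults
f=3: 4 faults
f=4: 4 faults
Smallest f with faults ≤ 5 is 3.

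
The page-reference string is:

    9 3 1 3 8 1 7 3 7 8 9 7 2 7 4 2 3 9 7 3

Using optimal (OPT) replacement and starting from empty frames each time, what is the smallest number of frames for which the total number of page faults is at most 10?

3

f=1: 20 faults
f=2: 13 faults
f=3: 10 faults
f=4: 8 faults
f=5: 7 faults
f=6: 7 faults
f=7: 7 faults
Smallest f with faults ≤ 10 is 3.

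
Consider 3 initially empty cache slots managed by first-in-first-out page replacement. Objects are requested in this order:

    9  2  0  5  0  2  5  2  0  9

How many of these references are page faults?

9: fault, frames [9]
2: fault, frames [9, 2]
0: fault, frames [9, 2, 0]
5: fault, evict 9, frames [2, 0, 5]
0: hit
2: hit
5: hit
2: hit
0: hit
9: fault, evict 2, frames [0, 5, 9]
Page faults: 5.

5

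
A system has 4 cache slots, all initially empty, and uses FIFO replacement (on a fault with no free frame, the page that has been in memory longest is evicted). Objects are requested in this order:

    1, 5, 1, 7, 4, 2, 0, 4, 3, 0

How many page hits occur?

3

1: miss, frames [1]
5: miss, frames [1, 5]
1: hit
7: miss, frames [1, 5, 7]
4: miss, frames [1, 5, 7, 4]
2: miss, evict 1, frames [5, 7, 4, 2]
0: miss, evict 5, frames [7, 4, 2, 0]
4: hit
3: miss, evict 7, frames [4, 2, 0, 3]
0: hit
Hits: 3.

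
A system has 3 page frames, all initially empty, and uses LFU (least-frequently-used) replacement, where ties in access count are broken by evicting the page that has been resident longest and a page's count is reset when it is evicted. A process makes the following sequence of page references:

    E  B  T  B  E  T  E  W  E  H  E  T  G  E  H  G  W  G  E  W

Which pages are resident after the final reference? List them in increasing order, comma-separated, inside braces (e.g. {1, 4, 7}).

E -> fault, frames (E)
B -> fault, frames (E B)
T -> fault, frames (E B T)
B -> hit
E -> hit
T -> hit
E -> hit
W -> fault, evict B, frames (E T W)
E -> hit
H -> fault, evict W, frames (E T H)
E -> hit
T -> hit
G -> fault, evict H, frames (E T G)
E -> hit
H -> fault, evict G, frames (E T H)
G -> fault, evict H, frames (E T G)
W -> fault, evict G, frames (E T W)
G -> fault, evict W, frames (E T G)
E -> hit
W -> fault, evict G, frames (E T W)

{E, T, W}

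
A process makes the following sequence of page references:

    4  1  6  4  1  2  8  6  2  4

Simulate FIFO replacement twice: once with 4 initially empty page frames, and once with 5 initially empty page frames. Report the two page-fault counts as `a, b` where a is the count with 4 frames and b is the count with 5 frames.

6, 5

4 frames: F F F . . F F . . F → 6 faults.
5 frames: F F F . . F F . . . → 5 faults.
5 < 6: adding a frame reduced faults, as is typical.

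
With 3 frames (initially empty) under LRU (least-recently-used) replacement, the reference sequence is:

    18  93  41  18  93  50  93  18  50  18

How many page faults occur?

4

18 → fault, frames [18]
93 → fault, frames [18, 93]
41 → fault, frames [18, 93, 41]
18 → hit
93 → hit
50 → fault, evict 41, frames [18, 93, 50]
93 → hit
18 → hit
50 → hit
18 → hit
Page faults: 4.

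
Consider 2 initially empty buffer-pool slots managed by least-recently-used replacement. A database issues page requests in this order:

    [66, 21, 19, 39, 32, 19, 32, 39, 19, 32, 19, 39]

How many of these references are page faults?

66 -> miss, frames (66)
21 -> miss, frames (66 21)
19 -> miss, evict 66, frames (21 19)
39 -> miss, evict 21, frames (19 39)
32 -> miss, evict 19, frames (39 32)
19 -> miss, evict 39, frames (32 19)
32 -> hit
39 -> miss, evict 19, frames (32 39)
19 -> miss, evict 32, frames (39 19)
32 -> miss, evict 39, frames (19 32)
19 -> hit
39 -> miss, evict 32, frames (19 39)
Page faults: 10.

10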